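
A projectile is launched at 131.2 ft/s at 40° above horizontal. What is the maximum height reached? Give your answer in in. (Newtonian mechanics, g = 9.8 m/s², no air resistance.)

v₀ = 131.2 ft/s × 0.3048 = 39.9898 m/s
H = v₀² × sin²(θ) / (2g) = 39.9898² × sin(40°)² / (2 × 9.8) = 1599.18 × 0.413176 / 19.6 = 33.7114 m
H = 33.7114 m / 0.0254 = 1327 in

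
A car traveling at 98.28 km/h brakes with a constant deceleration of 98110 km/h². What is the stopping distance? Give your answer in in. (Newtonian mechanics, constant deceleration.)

v₀ = 98.28 km/h × 0.2777777777777778 = 27.3 m/s
a = 98110 km/h² × 7.716049382716049e-05 = 7.57022 m/s²
d = v₀² / (2a) = 27.3² / (2 × 7.57022) = 745.29 / 15.1404 = 49.2253 m
d = 49.2253 m / 0.0254 = 1938 in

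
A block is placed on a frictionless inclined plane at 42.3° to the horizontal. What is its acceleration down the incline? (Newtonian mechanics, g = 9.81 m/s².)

a = g sin(θ) = 9.81 × sin(42.3°) = 9.81 × 0.673 = 6.6 m/s²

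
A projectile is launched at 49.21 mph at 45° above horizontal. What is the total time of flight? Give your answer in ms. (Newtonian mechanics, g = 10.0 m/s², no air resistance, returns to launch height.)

v₀ = 49.21 mph × 0.44704 = 21.9988 m/s
T = 2 × v₀ × sin(θ) / g = 2 × 21.9988 × sin(45°) / 10.0 = 2 × 21.9988 × 0.707107 / 10.0 = 3.1111 s
T = 3.1111 s / 0.001 = 3111 ms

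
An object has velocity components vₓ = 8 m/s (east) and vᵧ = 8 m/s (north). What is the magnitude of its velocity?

|v| = √(vₓ² + vᵧ²) = √(8² + 8²) = √(128) = 11.31 m/s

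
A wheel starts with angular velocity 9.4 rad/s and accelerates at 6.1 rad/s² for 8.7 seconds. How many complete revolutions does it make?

θ = ω₀t + ½αt² = 9.4×8.7 + ½×6.1×8.7² = 312.6345 rad
Total revolutions = θ/(2π) = 312.6345/(2π) = 49.76
Complete revolutions = ⌊49.76⌋ = 49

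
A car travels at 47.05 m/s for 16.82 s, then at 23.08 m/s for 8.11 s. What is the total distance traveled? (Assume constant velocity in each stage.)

d₁ = v₁t₁ = 47.05 × 16.82 = 791.381 m
d₂ = v₂t₂ = 23.08 × 8.11 = 187.1788 m
d_total = 791.381 + 187.1788 = 978.56 m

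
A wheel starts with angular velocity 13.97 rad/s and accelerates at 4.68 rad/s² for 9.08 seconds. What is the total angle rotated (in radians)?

θ = ω₀t + ½αt² = 13.97×9.08 + ½×4.68×9.08² = 319.77 rad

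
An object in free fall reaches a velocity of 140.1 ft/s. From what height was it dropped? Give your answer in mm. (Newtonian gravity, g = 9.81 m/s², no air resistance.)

v = 140.1 ft/s × 0.3048 = 42.7025 m/s
h = v² / (2g) = 42.7025² / (2 × 9.81) = 92.9411 m
h = 92.9411 m / 0.001 = 92940 mm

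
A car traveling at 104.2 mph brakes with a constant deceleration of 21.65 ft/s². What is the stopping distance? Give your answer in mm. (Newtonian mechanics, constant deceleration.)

v₀ = 104.2 mph × 0.44704 = 46.5816 m/s
a = 21.65 ft/s² × 0.3048 = 6.59892 m/s²
d = v₀² / (2a) = 46.5816² / (2 × 6.59892) = 2169.85 / 13.1978 = 164.41 m
d = 164.41 m / 0.001 = 164400 mm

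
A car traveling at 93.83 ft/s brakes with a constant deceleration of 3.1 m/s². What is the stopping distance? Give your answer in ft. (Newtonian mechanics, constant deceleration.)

v₀ = 93.83 ft/s × 0.3048 = 28.5994 m/s
d = v₀² / (2a) = 28.5994² / (2 × 3.1) = 817.926 / 6.2 = 131.924 m
d = 131.924 m / 0.3048 = 432.8 ft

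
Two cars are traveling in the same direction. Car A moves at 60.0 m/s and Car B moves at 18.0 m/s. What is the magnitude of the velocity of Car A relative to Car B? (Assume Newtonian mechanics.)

v_rel = |v_A - v_B| = |60.0 - 18.0| = 42.0 m/s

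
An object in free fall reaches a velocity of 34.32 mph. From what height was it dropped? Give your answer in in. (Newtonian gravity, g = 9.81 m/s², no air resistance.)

v = 34.32 mph × 0.44704 = 15.3424 m/s
h = v² / (2g) = 15.3424² / (2 × 9.81) = 11.9974 m
h = 11.9974 m / 0.0254 = 472.3 in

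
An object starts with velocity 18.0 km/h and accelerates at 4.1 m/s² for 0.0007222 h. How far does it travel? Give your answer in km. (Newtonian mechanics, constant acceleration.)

v₀ = 18.0 km/h × 0.2777777777777778 = 5.0 m/s
t = 0.0007222 h × 3600.0 = 2.59992 s
d = v₀ × t + ½ × a × t² = 5.0 × 2.59992 + 0.5 × 4.1 × 2.59992² = 26.8567 m
d = 26.8567 m / 1000.0 = 0.02686 km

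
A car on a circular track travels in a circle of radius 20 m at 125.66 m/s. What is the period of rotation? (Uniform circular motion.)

T = 2πr/v = 2π×20/125.66 = 1.0 s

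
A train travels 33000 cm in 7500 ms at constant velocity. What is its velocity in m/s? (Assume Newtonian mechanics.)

d = 33000 cm × 0.01 = 330.0 m
t = 7500 ms × 0.001 = 7.5 s
v = d / t = 330.0 / 7.5 = 44.0 m/s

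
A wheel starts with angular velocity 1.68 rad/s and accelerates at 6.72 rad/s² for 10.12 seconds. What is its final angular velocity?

ω = ω₀ + αt = 1.68 + 6.72 × 10.12 = 69.69 rad/s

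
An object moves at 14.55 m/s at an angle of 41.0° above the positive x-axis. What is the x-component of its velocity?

vₓ = v cos(θ) = 14.55 × cos(41.0°) = 10.98 m/s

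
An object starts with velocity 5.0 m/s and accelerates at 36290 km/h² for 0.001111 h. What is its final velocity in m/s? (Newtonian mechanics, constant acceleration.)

a = 36290 km/h² × 7.716049382716049e-05 = 2.80015 m/s²
t = 0.001111 h × 3600.0 = 3.9996 s
v = v₀ + a × t = 5.0 + 2.80015 × 3.9996 = 16.2 m/s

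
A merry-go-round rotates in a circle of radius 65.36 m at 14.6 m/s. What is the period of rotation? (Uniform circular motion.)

T = 2πr/v = 2π×65.36/14.6 = 28.13 s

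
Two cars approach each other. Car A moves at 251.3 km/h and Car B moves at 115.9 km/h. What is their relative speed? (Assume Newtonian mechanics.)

v_rel = v_A + v_B = 251.3 + 115.9 = 367.2 km/h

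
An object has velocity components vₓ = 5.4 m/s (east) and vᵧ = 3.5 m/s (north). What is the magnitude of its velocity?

|v| = √(vₓ² + vᵧ²) = √(5.4² + 3.5²) = √(41.41) = 6.44 m/s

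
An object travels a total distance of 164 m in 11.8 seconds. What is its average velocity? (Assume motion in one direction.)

v_avg = Δd / Δt = 164 / 11.8 = 13.9 m/s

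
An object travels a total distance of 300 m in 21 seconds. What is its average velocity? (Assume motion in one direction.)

v_avg = Δd / Δt = 300 / 21 = 14.29 m/s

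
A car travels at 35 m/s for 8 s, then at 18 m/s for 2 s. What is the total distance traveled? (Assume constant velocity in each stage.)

d₁ = v₁t₁ = 35 × 8 = 280 m
d₂ = v₂t₂ = 18 × 2 = 36 m
d_total = 280 + 36 = 316 m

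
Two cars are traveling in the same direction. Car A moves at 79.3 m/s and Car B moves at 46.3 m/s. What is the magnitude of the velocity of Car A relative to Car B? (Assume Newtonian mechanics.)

v_rel = |v_A - v_B| = |79.3 - 46.3| = 33.0 m/s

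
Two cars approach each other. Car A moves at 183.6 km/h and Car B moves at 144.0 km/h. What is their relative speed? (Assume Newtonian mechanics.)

v_rel = v_A + v_B = 183.6 + 144.0 = 327.6 km/h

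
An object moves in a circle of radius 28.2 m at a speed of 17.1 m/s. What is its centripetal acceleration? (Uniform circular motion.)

a_c = v²/r = 17.1²/28.2 = 292.41/28.2 = 10.37 m/s²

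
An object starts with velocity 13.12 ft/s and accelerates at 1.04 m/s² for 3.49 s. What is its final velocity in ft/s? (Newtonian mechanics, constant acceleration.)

v₀ = 13.12 ft/s × 0.3048 = 3.99898 m/s
v = v₀ + a × t = 3.99898 + 1.04 × 3.49 = 7.62858 m/s
v = 7.62858 m/s / 0.3048 = 25.03 ft/s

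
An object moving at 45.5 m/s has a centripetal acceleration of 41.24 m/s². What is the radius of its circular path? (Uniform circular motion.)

r = v²/a_c = 45.5²/41.24 = 50.2 m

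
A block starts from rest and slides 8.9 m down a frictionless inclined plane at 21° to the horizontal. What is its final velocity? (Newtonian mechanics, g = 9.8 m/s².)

a = g sin(θ) = 9.8 × sin(21°) = 3.512 m/s²
v = √(2ad) = √(2 × 3.512 × 8.9) = 7.91 m/s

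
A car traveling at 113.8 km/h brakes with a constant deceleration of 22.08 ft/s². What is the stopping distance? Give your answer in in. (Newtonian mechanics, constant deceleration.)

v₀ = 113.8 km/h × 0.2777777777777778 = 31.6111 m/s
a = 22.08 ft/s² × 0.3048 = 6.72998 m/s²
d = v₀² / (2a) = 31.6111² / (2 × 6.72998) = 999.262 / 13.46 = 74.2394 m
d = 74.2394 m / 0.0254 = 2923 in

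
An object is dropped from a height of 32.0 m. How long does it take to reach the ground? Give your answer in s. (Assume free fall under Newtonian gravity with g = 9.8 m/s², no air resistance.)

t = √(2h/g) = √(2 × 32.0 / 9.8) = 2.556 s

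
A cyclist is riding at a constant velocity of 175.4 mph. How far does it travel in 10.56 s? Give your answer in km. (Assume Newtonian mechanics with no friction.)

v = 175.4 mph × 0.44704 = 78.4108 m/s
d = v × t = 78.4108 × 10.56 = 828.018 m
d = 828.018 m / 1000.0 = 0.828 km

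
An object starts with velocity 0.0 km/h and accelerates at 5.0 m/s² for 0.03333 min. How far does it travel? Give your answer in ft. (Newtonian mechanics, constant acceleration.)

v₀ = 0.0 km/h × 0.2777777777777778 = 0.0 m/s
t = 0.03333 min × 60.0 = 1.9998 s
d = v₀ × t + ½ × a × t² = 0.0 × 1.9998 + 0.5 × 5.0 × 1.9998² = 9.998 m
d = 9.998 m / 0.3048 = 32.8 ft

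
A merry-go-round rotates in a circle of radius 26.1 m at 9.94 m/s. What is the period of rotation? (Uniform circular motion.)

T = 2πr/v = 2π×26.1/9.94 = 16.5 s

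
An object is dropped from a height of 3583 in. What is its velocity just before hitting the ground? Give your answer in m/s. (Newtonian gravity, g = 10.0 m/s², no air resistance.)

h = 3583 in × 0.0254 = 91.0082 m
v = √(2gh) = √(2 × 10.0 × 91.0082) = 42.66 m/s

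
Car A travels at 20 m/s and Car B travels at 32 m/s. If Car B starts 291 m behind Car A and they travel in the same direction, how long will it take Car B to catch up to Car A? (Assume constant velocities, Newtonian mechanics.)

Relative speed: v_rel = 32 - 20 = 12 m/s
Time to catch: t = d₀/v_rel = 291/12 = 24.25 s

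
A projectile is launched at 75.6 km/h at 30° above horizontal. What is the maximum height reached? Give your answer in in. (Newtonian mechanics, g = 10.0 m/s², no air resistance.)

v₀ = 75.6 km/h × 0.2777777777777778 = 21.0 m/s
H = v₀² × sin²(θ) / (2g) = 21.0² × sin(30°)² / (2 × 10.0) = 441.0 × 0.25 / 20.0 = 5.5125 m
H = 5.5125 m / 0.0254 = 217.0 in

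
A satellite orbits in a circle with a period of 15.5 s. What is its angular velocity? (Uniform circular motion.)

ω = 2π/T = 2π/15.5 = 0.4054 rad/s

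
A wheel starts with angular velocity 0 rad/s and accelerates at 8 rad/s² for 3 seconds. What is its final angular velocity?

ω = ω₀ + αt = 0 + 8 × 3 = 24 rad/s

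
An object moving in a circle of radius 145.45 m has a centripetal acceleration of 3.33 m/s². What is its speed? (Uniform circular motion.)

v = √(a_c × r) = √(3.33 × 145.45) = 22.01 m/s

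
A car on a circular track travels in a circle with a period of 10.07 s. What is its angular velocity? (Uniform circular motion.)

ω = 2π/T = 2π/10.07 = 0.624 rad/s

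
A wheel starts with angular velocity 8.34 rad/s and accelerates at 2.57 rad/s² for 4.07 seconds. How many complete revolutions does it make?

θ = ω₀t + ½αt² = 8.34×4.07 + ½×2.57×4.07² = 55.2296965 rad
Total revolutions = θ/(2π) = 55.2296965/(2π) = 8.79
Complete revolutions = ⌊8.79⌋ = 8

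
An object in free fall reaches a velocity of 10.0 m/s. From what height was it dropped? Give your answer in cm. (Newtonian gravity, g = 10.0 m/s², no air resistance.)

h = v² / (2g) = 10.0² / (2 × 10.0) = 5.0 m
h = 5.0 m / 0.01 = 500.0 cm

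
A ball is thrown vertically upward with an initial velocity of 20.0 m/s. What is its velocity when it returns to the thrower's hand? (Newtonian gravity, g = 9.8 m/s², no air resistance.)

By conservation of energy (no air resistance), the ball returns to the throw height with the same speed as launch, but directed downward.
|v_ground| = v₀ = 20.0 m/s
v_ground = 20.0 m/s (downward)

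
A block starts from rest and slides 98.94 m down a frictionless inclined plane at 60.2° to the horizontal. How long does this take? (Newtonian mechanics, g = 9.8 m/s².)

a = g sin(θ) = 9.8 × sin(60.2°) = 8.5041 m/s²
t = √(2d/a) = √(2 × 98.94 / 8.5041) = 4.82 s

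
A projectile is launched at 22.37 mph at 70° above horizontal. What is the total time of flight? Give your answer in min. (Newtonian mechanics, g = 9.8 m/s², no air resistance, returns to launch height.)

v₀ = 22.37 mph × 0.44704 = 10.0003 m/s
T = 2 × v₀ × sin(θ) / g = 2 × 10.0003 × sin(70°) / 9.8 = 2 × 10.0003 × 0.939693 / 9.8 = 1.9178 s
T = 1.9178 s / 60.0 = 0.03196 min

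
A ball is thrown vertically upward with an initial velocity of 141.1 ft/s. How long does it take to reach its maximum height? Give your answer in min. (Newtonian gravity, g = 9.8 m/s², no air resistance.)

v₀ = 141.1 ft/s × 0.3048 = 43.0073 m/s
t_up = v₀ / g = 43.0073 / 9.8 = 4.3885 s
t_up = 4.3885 s / 60.0 = 0.07314 min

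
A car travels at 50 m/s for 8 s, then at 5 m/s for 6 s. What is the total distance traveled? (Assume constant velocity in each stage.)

d₁ = v₁t₁ = 50 × 8 = 400 m
d₂ = v₂t₂ = 5 × 6 = 30 m
d_total = 400 + 30 = 430 m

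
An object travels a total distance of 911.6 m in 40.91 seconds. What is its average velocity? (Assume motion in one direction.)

v_avg = Δd / Δt = 911.6 / 40.91 = 22.28 m/s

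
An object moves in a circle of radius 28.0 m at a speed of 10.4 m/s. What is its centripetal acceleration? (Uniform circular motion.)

a_c = v²/r = 10.4²/28.0 = 108.16/28.0 = 3.86 m/s²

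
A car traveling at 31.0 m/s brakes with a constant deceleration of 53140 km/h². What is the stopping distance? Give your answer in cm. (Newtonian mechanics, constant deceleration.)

a = 53140 km/h² × 7.716049382716049e-05 = 4.10031 m/s²
d = v₀² / (2a) = 31.0² / (2 × 4.10031) = 961.0 / 8.20062 = 117.186 m
d = 117.186 m / 0.01 = 11720 cm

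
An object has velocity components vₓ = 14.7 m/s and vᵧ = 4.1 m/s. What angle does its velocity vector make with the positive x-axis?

θ = arctan(vᵧ/vₓ) = arctan(4.1/14.7) = 15.58°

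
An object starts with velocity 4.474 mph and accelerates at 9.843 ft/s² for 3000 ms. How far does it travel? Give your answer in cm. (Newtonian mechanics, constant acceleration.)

v₀ = 4.474 mph × 0.44704 = 2.00006 m/s
a = 9.843 ft/s² × 0.3048 = 3.00015 m/s²
t = 3000 ms × 0.001 = 3.0 s
d = v₀ × t + ½ × a × t² = 2.00006 × 3.0 + 0.5 × 3.00015 × 3.0² = 19.5009 m
d = 19.5009 m / 0.01 = 1950 cm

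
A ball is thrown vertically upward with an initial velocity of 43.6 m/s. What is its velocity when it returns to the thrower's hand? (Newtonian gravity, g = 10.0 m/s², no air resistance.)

By conservation of energy (no air resistance), the ball returns to the throw height with the same speed as launch, but directed downward.
|v_ground| = v₀ = 43.6 m/s
v_ground = 43.6 m/s (downward)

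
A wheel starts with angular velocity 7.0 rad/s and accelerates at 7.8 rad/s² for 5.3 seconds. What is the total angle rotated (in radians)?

θ = ω₀t + ½αt² = 7.0×5.3 + ½×7.8×5.3² = 146.65 rad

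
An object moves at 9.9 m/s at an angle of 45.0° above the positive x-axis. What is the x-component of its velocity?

vₓ = v cos(θ) = 9.9 × cos(45.0°) = 7.0 m/s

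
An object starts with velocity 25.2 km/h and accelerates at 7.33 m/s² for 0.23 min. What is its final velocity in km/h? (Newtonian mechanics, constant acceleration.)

v₀ = 25.2 km/h × 0.2777777777777778 = 7.0 m/s
t = 0.23 min × 60.0 = 13.8 s
v = v₀ + a × t = 7.0 + 7.33 × 13.8 = 108.154 m/s
v = 108.154 m/s / 0.2777777777777778 = 389.4 km/h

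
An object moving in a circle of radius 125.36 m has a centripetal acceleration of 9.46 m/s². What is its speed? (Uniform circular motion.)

v = √(a_c × r) = √(9.46 × 125.36) = 34.44 m/s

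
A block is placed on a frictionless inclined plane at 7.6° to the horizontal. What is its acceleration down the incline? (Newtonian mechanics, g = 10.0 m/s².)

a = g sin(θ) = 10.0 × sin(7.6°) = 10.0 × 0.1323 = 1.32 m/s²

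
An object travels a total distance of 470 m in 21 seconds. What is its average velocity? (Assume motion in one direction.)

v_avg = Δd / Δt = 470 / 21 = 22.38 m/s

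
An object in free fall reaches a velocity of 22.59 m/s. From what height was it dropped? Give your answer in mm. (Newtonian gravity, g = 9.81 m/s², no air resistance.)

h = v² / (2g) = 22.59² / (2 × 9.81) = 26.0096 m
h = 26.0096 m / 0.001 = 26010 mm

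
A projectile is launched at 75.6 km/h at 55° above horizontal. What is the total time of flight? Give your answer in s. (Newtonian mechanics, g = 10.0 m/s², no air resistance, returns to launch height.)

v₀ = 75.6 km/h × 0.2777777777777778 = 21.0 m/s
T = 2 × v₀ × sin(θ) / g = 2 × 21.0 × sin(55°) / 10.0 = 2 × 21.0 × 0.819152 / 10.0 = 3.44 s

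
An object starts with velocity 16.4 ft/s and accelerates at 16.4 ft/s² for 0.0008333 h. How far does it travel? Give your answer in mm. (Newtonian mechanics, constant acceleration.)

v₀ = 16.4 ft/s × 0.3048 = 4.99872 m/s
a = 16.4 ft/s² × 0.3048 = 4.99872 m/s²
t = 0.0008333 h × 3600.0 = 2.99988 s
d = v₀ × t + ½ × a × t² = 4.99872 × 2.99988 + 0.5 × 4.99872 × 2.99988² = 37.488 m
d = 37.488 m / 0.001 = 37490 mm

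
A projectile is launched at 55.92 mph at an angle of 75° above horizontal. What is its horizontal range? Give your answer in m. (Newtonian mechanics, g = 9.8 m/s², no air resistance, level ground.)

v₀ = 55.92 mph × 0.44704 = 24.9985 m/s
R = v₀² × sin(2θ) / g = 24.9985² × sin(2 × 75°) / 9.8 = 624.925 × 0.5 / 9.8 = 31.88 m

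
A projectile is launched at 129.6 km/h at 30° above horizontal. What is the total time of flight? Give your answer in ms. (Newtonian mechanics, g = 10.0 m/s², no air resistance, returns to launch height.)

v₀ = 129.6 km/h × 0.2777777777777778 = 36.0 m/s
T = 2 × v₀ × sin(θ) / g = 2 × 36.0 × sin(30°) / 10.0 = 2 × 36.0 × 0.5 / 10.0 = 3.6 s
T = 3.6 s / 0.001 = 3600 ms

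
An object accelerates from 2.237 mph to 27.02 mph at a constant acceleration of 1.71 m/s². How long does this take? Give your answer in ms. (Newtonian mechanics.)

v₀ = 2.237 mph × 0.44704 = 1.00003 m/s
v = 27.02 mph × 0.44704 = 12.079 m/s
t = (v - v₀) / a = (12.079 - 1.00003) / 1.71 = 6.47893 s
t = 6.47893 s / 0.001 = 6479 ms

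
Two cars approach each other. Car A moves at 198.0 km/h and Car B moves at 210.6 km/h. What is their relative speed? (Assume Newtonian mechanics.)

v_rel = v_A + v_B = 198.0 + 210.6 = 408.6 km/h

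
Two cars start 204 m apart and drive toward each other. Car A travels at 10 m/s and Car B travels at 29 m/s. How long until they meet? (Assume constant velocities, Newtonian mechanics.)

Combined speed: v_combined = 10 + 29 = 39 m/s
Time to meet: t = d/v_combined = 204/39 = 5.23 s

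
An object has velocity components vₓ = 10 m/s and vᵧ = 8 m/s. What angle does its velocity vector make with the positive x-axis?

θ = arctan(vᵧ/vₓ) = arctan(8/10) = 38.66°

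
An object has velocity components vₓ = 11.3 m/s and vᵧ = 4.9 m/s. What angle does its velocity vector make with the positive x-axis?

θ = arctan(vᵧ/vₓ) = arctan(4.9/11.3) = 23.44°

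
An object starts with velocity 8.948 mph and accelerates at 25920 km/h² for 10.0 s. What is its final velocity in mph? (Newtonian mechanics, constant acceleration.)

v₀ = 8.948 mph × 0.44704 = 4.00011 m/s
a = 25920 km/h² × 7.716049382716049e-05 = 2.0 m/s²
v = v₀ + a × t = 4.00011 + 2.0 × 10.0 = 24.0001 m/s
v = 24.0001 m/s / 0.44704 = 53.69 mph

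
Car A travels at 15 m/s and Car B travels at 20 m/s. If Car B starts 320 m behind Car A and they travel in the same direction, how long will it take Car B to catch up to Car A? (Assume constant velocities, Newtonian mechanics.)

Relative speed: v_rel = 20 - 15 = 5 m/s
Time to catch: t = d₀/v_rel = 320/5 = 64.0 s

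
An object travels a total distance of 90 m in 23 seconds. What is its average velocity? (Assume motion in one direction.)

v_avg = Δd / Δt = 90 / 23 = 3.91 m/s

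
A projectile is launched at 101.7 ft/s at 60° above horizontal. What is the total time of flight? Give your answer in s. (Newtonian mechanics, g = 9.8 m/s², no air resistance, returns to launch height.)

v₀ = 101.7 ft/s × 0.3048 = 30.9982 m/s
T = 2 × v₀ × sin(θ) / g = 2 × 30.9982 × sin(60°) / 9.8 = 2 × 30.9982 × 0.866025 / 9.8 = 5.479 s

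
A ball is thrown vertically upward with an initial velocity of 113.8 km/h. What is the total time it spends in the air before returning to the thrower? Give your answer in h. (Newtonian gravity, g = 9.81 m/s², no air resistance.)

v₀ = 113.8 km/h × 0.2777777777777778 = 31.6111 m/s
t_total = 2 × v₀ / g = 2 × 31.6111 / 9.81 = 6.44467 s
t_total = 6.44467 s / 3600.0 = 0.00179 h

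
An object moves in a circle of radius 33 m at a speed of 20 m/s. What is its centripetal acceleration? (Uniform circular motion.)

a_c = v²/r = 20²/33 = 400/33 = 12.12 m/s²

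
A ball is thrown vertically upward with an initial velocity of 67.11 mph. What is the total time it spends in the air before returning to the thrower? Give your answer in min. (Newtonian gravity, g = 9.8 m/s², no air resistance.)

v₀ = 67.11 mph × 0.44704 = 30.0009 m/s
t_total = 2 × v₀ / g = 2 × 30.0009 / 9.8 = 6.12263 s
t_total = 6.12263 s / 60.0 = 0.102 min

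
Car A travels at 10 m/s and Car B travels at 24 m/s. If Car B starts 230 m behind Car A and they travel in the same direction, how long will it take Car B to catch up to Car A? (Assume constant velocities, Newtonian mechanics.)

Relative speed: v_rel = 24 - 10 = 14 m/s
Time to catch: t = d₀/v_rel = 230/14 = 16.43 s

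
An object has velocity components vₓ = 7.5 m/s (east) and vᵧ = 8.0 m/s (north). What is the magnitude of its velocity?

|v| = √(vₓ² + vᵧ²) = √(7.5² + 8.0²) = √(120.25) = 10.97 m/s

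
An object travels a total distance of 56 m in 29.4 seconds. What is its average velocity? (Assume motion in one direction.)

v_avg = Δd / Δt = 56 / 29.4 = 1.9 m/s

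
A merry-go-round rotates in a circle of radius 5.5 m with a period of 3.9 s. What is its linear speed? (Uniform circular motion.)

v = 2πr/T = 2π×5.5/3.9 = 8.86 m/s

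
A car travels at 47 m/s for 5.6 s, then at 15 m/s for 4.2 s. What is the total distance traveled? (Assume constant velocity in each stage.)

d₁ = v₁t₁ = 47 × 5.6 = 263.2 m
d₂ = v₂t₂ = 15 × 4.2 = 63.0 m
d_total = 263.2 + 63.0 = 326.2 m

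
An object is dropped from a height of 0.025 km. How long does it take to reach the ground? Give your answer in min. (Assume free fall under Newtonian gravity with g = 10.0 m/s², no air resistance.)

h = 0.025 km × 1000.0 = 25.0 m
t = √(2h/g) = √(2 × 25.0 / 10.0) = 2.23607 s
t = 2.23607 s / 60.0 = 0.03727 min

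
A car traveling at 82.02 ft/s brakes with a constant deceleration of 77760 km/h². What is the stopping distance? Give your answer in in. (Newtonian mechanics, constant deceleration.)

v₀ = 82.02 ft/s × 0.3048 = 24.9997 m/s
a = 77760 km/h² × 7.716049382716049e-05 = 6.0 m/s²
d = v₀² / (2a) = 24.9997² / (2 × 6.0) = 624.985 / 12.0 = 52.0821 m
d = 52.0821 m / 0.0254 = 2050 in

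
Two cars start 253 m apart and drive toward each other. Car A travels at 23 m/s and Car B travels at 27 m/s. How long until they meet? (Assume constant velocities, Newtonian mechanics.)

Combined speed: v_combined = 23 + 27 = 50 m/s
Time to meet: t = d/v_combined = 253/50 = 5.06 s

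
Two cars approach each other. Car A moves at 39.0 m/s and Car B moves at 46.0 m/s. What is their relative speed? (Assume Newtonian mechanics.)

v_rel = v_A + v_B = 39.0 + 46.0 = 85.0 m/s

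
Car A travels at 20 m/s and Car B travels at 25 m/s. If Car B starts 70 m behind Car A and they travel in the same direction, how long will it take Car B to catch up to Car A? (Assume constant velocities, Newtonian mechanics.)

Relative speed: v_rel = 25 - 20 = 5 m/s
Time to catch: t = d₀/v_rel = 70/5 = 14.0 s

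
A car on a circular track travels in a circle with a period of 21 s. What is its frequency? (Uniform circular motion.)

f = 1/T = 1/21 = 0.0476 Hz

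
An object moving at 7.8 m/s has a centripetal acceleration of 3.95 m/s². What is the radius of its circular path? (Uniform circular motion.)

r = v²/a_c = 7.8²/3.95 = 15.4 m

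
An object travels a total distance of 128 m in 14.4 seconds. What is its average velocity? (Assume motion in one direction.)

v_avg = Δd / Δt = 128 / 14.4 = 8.89 m/s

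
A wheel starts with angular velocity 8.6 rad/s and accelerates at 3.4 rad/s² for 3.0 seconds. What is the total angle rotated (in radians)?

θ = ω₀t + ½αt² = 8.6×3.0 + ½×3.4×3.0² = 41.1 rad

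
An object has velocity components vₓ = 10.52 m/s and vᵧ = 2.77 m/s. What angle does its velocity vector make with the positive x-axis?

θ = arctan(vᵧ/vₓ) = arctan(2.77/10.52) = 14.75°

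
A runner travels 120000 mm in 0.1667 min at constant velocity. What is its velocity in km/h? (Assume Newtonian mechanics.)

d = 120000 mm × 0.001 = 120.0 m
t = 0.1667 min × 60.0 = 10.002 s
v = d / t = 120.0 / 10.002 = 11.9976 m/s
v = 11.9976 m/s / 0.2777777777777778 = 43.19 km/h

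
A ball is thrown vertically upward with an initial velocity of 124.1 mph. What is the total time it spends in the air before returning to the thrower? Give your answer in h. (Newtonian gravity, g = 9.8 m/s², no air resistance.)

v₀ = 124.1 mph × 0.44704 = 55.4777 m/s
t_total = 2 × v₀ / g = 2 × 55.4777 / 9.8 = 11.322 s
t_total = 11.322 s / 3600.0 = 0.003145 h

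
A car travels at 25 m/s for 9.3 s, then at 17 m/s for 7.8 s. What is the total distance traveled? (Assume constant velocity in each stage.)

d₁ = v₁t₁ = 25 × 9.3 = 232.5 m
d₂ = v₂t₂ = 17 × 7.8 = 132.6 m
d_total = 232.5 + 132.6 = 365.1 m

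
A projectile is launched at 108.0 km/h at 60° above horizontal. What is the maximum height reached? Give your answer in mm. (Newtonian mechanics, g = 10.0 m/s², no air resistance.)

v₀ = 108.0 km/h × 0.2777777777777778 = 30.0 m/s
H = v₀² × sin²(θ) / (2g) = 30.0² × sin(60°)² / (2 × 10.0) = 900.0 × 0.75 / 20.0 = 33.75 m
H = 33.75 m / 0.001 = 33750 mm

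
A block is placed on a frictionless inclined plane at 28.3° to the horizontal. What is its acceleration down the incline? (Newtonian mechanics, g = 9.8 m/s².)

a = g sin(θ) = 9.8 × sin(28.3°) = 9.8 × 0.4741 = 4.65 m/s²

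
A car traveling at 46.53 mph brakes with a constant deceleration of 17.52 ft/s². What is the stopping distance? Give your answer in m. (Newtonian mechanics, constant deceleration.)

v₀ = 46.53 mph × 0.44704 = 20.8008 m/s
a = 17.52 ft/s² × 0.3048 = 5.3401 m/s²
d = v₀² / (2a) = 20.8008² / (2 × 5.3401) = 432.673 / 10.6802 = 40.51 m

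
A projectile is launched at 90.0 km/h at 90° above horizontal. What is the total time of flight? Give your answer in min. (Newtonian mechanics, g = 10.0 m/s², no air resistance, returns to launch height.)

v₀ = 90.0 km/h × 0.2777777777777778 = 25.0 m/s
T = 2 × v₀ × sin(θ) / g = 2 × 25.0 × sin(90°) / 10.0 = 2 × 25.0 × 1.0 / 10.0 = 5.0 s
T = 5.0 s / 60.0 = 0.08333 min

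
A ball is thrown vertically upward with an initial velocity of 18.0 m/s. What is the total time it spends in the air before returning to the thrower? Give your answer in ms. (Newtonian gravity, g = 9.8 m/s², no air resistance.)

t_total = 2 × v₀ / g = 2 × 18.0 / 9.8 = 3.67347 s
t_total = 3.67347 s / 0.001 = 3673 ms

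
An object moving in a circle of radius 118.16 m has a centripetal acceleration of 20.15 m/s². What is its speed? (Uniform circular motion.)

v = √(a_c × r) = √(20.15 × 118.16) = 48.79 m/s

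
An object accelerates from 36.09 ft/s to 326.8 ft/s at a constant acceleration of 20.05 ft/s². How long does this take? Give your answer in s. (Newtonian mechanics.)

v₀ = 36.09 ft/s × 0.3048 = 11.0002 m/s
v = 326.8 ft/s × 0.3048 = 99.6086 m/s
a = 20.05 ft/s² × 0.3048 = 6.11124 m/s²
t = (v - v₀) / a = (99.6086 - 11.0002) / 6.11124 = 14.5 s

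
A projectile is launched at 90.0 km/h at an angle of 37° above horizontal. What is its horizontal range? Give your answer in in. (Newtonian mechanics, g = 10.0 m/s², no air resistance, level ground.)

v₀ = 90.0 km/h × 0.2777777777777778 = 25.0 m/s
R = v₀² × sin(2θ) / g = 25.0² × sin(2 × 37°) / 10.0 = 625.0 × 0.961262 / 10.0 = 60.0789 m
R = 60.0789 m / 0.0254 = 2365 in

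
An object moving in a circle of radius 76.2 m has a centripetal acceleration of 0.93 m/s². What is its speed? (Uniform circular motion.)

v = √(a_c × r) = √(0.93 × 76.2) = 8.42 m/s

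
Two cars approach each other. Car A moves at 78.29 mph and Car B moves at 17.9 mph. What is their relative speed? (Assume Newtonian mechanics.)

v_rel = v_A + v_B = 78.29 + 17.9 = 96.19 mph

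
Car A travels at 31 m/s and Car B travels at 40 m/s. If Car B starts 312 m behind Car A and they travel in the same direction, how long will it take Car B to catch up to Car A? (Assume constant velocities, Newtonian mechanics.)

Relative speed: v_rel = 40 - 31 = 9 m/s
Time to catch: t = d₀/v_rel = 312/9 = 34.67 s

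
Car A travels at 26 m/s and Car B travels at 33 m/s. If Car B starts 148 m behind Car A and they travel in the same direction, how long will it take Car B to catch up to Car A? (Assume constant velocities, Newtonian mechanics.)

Relative speed: v_rel = 33 - 26 = 7 m/s
Time to catch: t = d₀/v_rel = 148/7 = 21.14 s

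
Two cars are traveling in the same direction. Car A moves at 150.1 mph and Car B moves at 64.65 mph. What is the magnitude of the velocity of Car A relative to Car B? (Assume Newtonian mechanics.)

v_rel = |v_A - v_B| = |150.1 - 64.65| = 85.45 mph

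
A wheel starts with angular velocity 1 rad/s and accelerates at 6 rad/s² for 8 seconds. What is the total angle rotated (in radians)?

θ = ω₀t + ½αt² = 1×8 + ½×6×8² = 200.0 rad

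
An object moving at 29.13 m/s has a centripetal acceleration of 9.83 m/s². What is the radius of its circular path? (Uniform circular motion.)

r = v²/a_c = 29.13²/9.83 = 86.32 m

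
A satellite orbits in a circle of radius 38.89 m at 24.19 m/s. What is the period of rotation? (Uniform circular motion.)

T = 2πr/v = 2π×38.89/24.19 = 10.1 s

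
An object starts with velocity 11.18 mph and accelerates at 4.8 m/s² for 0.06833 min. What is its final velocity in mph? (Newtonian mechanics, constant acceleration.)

v₀ = 11.18 mph × 0.44704 = 4.99791 m/s
t = 0.06833 min × 60.0 = 4.0998 s
v = v₀ + a × t = 4.99791 + 4.8 × 4.0998 = 24.677 m/s
v = 24.677 m/s / 0.44704 = 55.2 mph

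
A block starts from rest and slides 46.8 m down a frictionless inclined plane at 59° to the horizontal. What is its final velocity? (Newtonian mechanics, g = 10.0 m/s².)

a = g sin(θ) = 10.0 × sin(59°) = 8.5717 m/s²
v = √(2ad) = √(2 × 8.5717 × 46.8) = 28.33 m/s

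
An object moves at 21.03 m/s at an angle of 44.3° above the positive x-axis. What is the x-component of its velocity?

vₓ = v cos(θ) = 21.03 × cos(44.3°) = 15.05 m/s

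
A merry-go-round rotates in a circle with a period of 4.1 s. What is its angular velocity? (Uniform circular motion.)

ω = 2π/T = 2π/4.1 = 1.5325 rad/s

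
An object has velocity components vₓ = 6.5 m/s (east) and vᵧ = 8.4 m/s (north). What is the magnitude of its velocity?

|v| = √(vₓ² + vᵧ²) = √(6.5² + 8.4²) = √(112.81) = 10.62 m/s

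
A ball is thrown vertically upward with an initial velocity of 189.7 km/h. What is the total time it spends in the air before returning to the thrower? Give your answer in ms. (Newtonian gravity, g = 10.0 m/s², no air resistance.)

v₀ = 189.7 km/h × 0.2777777777777778 = 52.6944 m/s
t_total = 2 × v₀ / g = 2 × 52.6944 / 10.0 = 10.5389 s
t_total = 10.5389 s / 0.001 = 10540 ms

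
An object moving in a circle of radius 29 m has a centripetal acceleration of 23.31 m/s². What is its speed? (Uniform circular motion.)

v = √(a_c × r) = √(23.31 × 29) = 26.0 m/s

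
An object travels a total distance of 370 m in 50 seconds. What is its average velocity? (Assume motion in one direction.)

v_avg = Δd / Δt = 370 / 50 = 7.4 m/s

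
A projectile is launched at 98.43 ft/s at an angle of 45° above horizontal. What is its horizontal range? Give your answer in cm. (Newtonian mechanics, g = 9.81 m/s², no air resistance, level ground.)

v₀ = 98.43 ft/s × 0.3048 = 30.0015 m/s
R = v₀² × sin(2θ) / g = 30.0015² × sin(2 × 45°) / 9.81 = 900.09 × 1.0 / 9.81 = 91.7523 m
R = 91.7523 m / 0.01 = 9175 cm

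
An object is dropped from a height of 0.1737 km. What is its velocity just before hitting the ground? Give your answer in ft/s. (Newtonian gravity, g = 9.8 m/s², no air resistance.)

h = 0.1737 km × 1000.0 = 173.7 m
v = √(2gh) = √(2 × 9.8 × 173.7) = 58.3483 m/s
v = 58.3483 m/s / 0.3048 = 191.4 ft/s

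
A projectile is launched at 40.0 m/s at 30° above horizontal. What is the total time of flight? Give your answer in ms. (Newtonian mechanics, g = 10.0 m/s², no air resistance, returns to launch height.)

T = 2 × v₀ × sin(θ) / g = 2 × 40.0 × sin(30°) / 10.0 = 2 × 40.0 × 0.5 / 10.0 = 4.0 s
T = 4.0 s / 0.001 = 4000 ms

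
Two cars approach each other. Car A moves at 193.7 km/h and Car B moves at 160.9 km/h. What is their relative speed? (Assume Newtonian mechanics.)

v_rel = v_A + v_B = 193.7 + 160.9 = 354.6 km/h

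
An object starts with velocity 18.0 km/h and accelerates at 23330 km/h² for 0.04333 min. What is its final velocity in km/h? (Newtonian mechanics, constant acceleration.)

v₀ = 18.0 km/h × 0.2777777777777778 = 5.0 m/s
a = 23330 km/h² × 7.716049382716049e-05 = 1.80015 m/s²
t = 0.04333 min × 60.0 = 2.5998 s
v = v₀ + a × t = 5.0 + 1.80015 × 2.5998 = 9.68003 m/s
v = 9.68003 m/s / 0.2777777777777778 = 34.85 km/h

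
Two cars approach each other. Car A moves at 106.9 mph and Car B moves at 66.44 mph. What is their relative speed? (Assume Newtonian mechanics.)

v_rel = v_A + v_B = 106.9 + 66.44 = 173.34 mph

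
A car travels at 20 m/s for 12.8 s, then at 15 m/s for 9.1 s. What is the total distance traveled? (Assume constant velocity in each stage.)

d₁ = v₁t₁ = 20 × 12.8 = 256.0 m
d₂ = v₂t₂ = 15 × 9.1 = 136.5 m
d_total = 256.0 + 136.5 = 392.5 m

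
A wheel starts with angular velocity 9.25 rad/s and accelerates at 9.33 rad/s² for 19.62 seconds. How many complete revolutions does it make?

θ = ω₀t + ½αt² = 9.25×19.62 + ½×9.33×19.62² = 1977.250626 rad
Total revolutions = θ/(2π) = 1977.250626/(2π) = 314.69
Complete revolutions = ⌊314.69⌋ = 314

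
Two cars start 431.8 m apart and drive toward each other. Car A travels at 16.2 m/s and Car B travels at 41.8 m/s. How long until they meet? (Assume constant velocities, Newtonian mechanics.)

Combined speed: v_combined = 16.2 + 41.8 = 58.0 m/s
Time to meet: t = d/v_combined = 431.8/58.0 = 7.44 s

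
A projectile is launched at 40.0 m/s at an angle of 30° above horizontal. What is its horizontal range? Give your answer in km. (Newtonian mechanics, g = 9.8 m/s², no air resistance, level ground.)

R = v₀² × sin(2θ) / g = 40.0² × sin(2 × 30°) / 9.8 = 1600.0 × 0.866025 / 9.8 = 141.392 m
R = 141.392 m / 1000.0 = 0.1414 km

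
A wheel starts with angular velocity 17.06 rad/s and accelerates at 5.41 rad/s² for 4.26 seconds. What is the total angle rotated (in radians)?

θ = ω₀t + ½αt² = 17.06×4.26 + ½×5.41×4.26² = 121.76 rad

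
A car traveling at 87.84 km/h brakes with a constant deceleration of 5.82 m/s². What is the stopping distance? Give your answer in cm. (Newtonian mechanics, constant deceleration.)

v₀ = 87.84 km/h × 0.2777777777777778 = 24.4 m/s
d = v₀² / (2a) = 24.4² / (2 × 5.82) = 595.36 / 11.64 = 51.1478 m
d = 51.1478 m / 0.01 = 5115 cm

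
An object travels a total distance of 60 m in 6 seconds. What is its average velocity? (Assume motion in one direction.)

v_avg = Δd / Δt = 60 / 6 = 10.0 m/s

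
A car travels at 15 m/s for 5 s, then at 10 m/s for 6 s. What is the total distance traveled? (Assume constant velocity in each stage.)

d₁ = v₁t₁ = 15 × 5 = 75 m
d₂ = v₂t₂ = 10 × 6 = 60 m
d_total = 75 + 60 = 135 m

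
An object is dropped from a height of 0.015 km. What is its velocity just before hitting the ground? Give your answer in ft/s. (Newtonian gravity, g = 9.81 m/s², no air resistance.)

h = 0.015 km × 1000.0 = 15.0 m
v = √(2gh) = √(2 × 9.81 × 15.0) = 17.1552 m/s
v = 17.1552 m/s / 0.3048 = 56.28 ft/s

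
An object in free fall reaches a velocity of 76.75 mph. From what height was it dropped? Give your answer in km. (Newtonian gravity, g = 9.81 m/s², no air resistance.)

v = 76.75 mph × 0.44704 = 34.3103 m/s
h = v² / (2g) = 34.3103² / (2 × 9.81) = 59.9998 m
h = 59.9998 m / 1000.0 = 0.06 km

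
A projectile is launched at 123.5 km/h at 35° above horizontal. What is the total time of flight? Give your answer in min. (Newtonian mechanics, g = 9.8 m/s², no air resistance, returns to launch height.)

v₀ = 123.5 km/h × 0.2777777777777778 = 34.3056 m/s
T = 2 × v₀ × sin(θ) / g = 2 × 34.3056 × sin(35°) / 9.8 = 2 × 34.3056 × 0.573576 / 9.8 = 4.01569 s
T = 4.01569 s / 60.0 = 0.06693 min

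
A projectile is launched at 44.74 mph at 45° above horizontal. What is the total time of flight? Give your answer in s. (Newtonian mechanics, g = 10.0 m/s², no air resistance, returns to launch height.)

v₀ = 44.74 mph × 0.44704 = 20.0006 m/s
T = 2 × v₀ × sin(θ) / g = 2 × 20.0006 × sin(45°) / 10.0 = 2 × 20.0006 × 0.707107 / 10.0 = 2.829 s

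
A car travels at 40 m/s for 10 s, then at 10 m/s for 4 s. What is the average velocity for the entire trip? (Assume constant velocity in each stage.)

d₁ = v₁t₁ = 40 × 10 = 400 m
d₂ = v₂t₂ = 10 × 4 = 40 m
d_total = 440 m, t_total = 14 s
v_avg = d_total/t_total = 440/14 = 31.43 m/s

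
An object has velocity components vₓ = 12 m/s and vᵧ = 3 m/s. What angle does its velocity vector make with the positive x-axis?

θ = arctan(vᵧ/vₓ) = arctan(3/12) = 14.04°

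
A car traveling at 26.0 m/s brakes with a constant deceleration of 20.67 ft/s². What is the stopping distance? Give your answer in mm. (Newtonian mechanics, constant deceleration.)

a = 20.67 ft/s² × 0.3048 = 6.30022 m/s²
d = v₀² / (2a) = 26.0² / (2 × 6.30022) = 676.0 / 12.6004 = 53.6491 m
d = 53.6491 m / 0.001 = 53650 mm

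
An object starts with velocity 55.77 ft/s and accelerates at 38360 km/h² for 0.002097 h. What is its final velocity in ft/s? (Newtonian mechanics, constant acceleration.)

v₀ = 55.77 ft/s × 0.3048 = 16.9987 m/s
a = 38360 km/h² × 7.716049382716049e-05 = 2.95988 m/s²
t = 0.002097 h × 3600.0 = 7.5492 s
v = v₀ + a × t = 16.9987 + 2.95988 × 7.5492 = 39.3434 m/s
v = 39.3434 m/s / 0.3048 = 129.1 ft/s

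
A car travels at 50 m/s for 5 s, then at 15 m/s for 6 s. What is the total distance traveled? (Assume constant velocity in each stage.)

d₁ = v₁t₁ = 50 × 5 = 250 m
d₂ = v₂t₂ = 15 × 6 = 90 m
d_total = 250 + 90 = 340 m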